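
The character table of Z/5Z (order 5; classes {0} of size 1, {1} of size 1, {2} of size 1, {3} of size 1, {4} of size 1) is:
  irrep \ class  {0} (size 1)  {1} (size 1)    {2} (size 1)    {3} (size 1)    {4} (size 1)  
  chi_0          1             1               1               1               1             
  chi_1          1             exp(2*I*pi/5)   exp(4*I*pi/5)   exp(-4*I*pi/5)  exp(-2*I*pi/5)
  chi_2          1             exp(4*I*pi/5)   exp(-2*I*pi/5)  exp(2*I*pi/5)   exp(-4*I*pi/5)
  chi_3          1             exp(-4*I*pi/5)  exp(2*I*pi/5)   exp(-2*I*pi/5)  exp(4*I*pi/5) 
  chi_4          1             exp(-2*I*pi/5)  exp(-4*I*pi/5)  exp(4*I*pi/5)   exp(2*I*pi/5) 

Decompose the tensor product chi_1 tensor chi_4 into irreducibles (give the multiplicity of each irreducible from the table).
chi_1 tensor chi_4 = chi_0 (all other irreducibles have multiplicity 0).

Argument: The character of a tensor product is the pointwise product (chi_1 * chi_4)(C) = chi_1(C) * chi_4(C):
  {0}: (1)*(1), {1}: (exp(2*I*pi/5))*(exp(-2*I*pi/5)), {2}: (exp(4*I*pi/5))*(exp(-4*I*pi/5)), {3}: (exp(-4*I*pi/5))*(exp(4*I*pi/5)), {4}: (exp(-2*I*pi/5))*(exp(2*I*pi/5))
so (chi_1 * chi_4) takes values
  {0} -> 1, {1} -> 1, {2} -> 1, {3} -> 1, {4} -> 1.
Now take the inner product of this character with each irreducible chi from the table, <chi_1*chi_4, chi> = (1/5) sum_C |C| (chi_1*chi_4)(C) conj(chi(C)):
  <chi_1*chi_4, chi_0> = (1/5)[1*(1)*conj(1) + 1*(1)*conj(1) + 1*(1)*conj(1) + 1*(1)*conj(1) + 1*(1)*conj(1)]
      = (1/5)[(1) + (1) + (1) + (1) + (1)] = 5/5 = 1
  <chi_1*chi_4, chi_1> = (1/5)[1*(1)*conj(1) + 1*(1)*conj(exp(2*I*pi/5)) + 1*(1)*conj(exp(4*I*pi/5)) + 1*(1)*conj(exp(-4*I*pi/5)) + 1*(1)*conj(exp(-2*I*pi/5))]
      = (1/5)[(1) + (exp(-2*I*pi/5)) + (exp(-4*I*pi/5)) + (exp(4*I*pi/5)) + (exp(2*I*pi/5))] = 0/5 = 0
  <chi_1*chi_4, chi_2> = (1/5)[1*(1)*conj(1) + 1*(1)*conj(exp(4*I*pi/5)) + 1*(1)*conj(exp(-2*I*pi/5)) + 1*(1)*conj(exp(2*I*pi/5)) + 1*(1)*conj(exp(-4*I*pi/5))]
      = (1/5)[(1) + (exp(-4*I*pi/5)) + (exp(2*I*pi/5)) + (exp(-2*I*pi/5)) + (exp(4*I*pi/5))] = 0/5 = 0
  <chi_1*chi_4, chi_3> = (1/5)[1*(1)*conj(1) + 1*(1)*conj(exp(-4*I*pi/5)) + 1*(1)*conj(exp(2*I*pi/5)) + 1*(1)*conj(exp(-2*I*pi/5)) + 1*(1)*conj(exp(4*I*pi/5))]
      = (1/5)[(1) + (exp(4*I*pi/5)) + (exp(-2*I*pi/5)) + (exp(2*I*pi/5)) + (exp(-4*I*pi/5))] = 0/5 = 0
  <chi_1*chi_4, chi_4> = (1/5)[1*(1)*conj(1) + 1*(1)*conj(exp(-2*I*pi/5)) + 1*(1)*conj(exp(-4*I*pi/5)) + 1*(1)*conj(exp(4*I*pi/5)) + 1*(1)*conj(exp(2*I*pi/5))]
      = (1/5)[(1) + (exp(2*I*pi/5)) + (exp(4*I*pi/5)) + (exp(-4*I*pi/5)) + (exp(-2*I*pi/5))] = 0/5 = 0
(Exp terms are combined using exp(i*s)*conj(exp(i*t)) = exp(i*(s-t)), and sums of them are collapsed using the identity that for every m > 1 the m distinct m-th roots of unity sum to 0, e.g. 1 + exp(2*I*pi/3) + exp(-2*I*pi/3) = 0.)
Hence the multiplicities are chi_0: 1. Dimension check: dim(chi_1)*dim(chi_4) = 1*1 = 1 and sum (mult * dim) = 1*1 = 1.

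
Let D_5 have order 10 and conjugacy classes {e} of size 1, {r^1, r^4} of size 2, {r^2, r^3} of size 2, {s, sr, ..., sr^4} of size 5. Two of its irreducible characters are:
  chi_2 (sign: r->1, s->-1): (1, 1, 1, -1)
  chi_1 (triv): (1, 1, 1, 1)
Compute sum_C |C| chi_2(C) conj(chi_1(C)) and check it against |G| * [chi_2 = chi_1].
Sum = 0; so <chi_2, chi_1> = 0 (distinct irreducibles are orthogonal).

Solution. Compute term by term over conjugacy classes (|C| * chi_2(C) * conj(chi_1(C))):
  1*(1)*conj(1) + 2*(1)*conj(1) + 2*(1)*conj(1) + 5*(-1)*conj(1)
  = (1) + (2) + (2) + (-5)
  = 0.
Dividing by |G| = 10 gives 0/10 = 0, matching the row-orthogonality relation <chi_2, chi_1> = [chi_2 = chi_1].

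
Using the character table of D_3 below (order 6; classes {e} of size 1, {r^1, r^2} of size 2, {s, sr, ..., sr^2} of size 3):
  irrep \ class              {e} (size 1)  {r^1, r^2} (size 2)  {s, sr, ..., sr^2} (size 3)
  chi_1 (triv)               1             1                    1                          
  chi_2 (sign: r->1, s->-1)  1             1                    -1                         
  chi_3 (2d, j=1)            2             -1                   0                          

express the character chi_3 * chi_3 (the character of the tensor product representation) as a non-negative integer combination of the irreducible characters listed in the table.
chi_3 tensor chi_3 = chi_1 + chi_2 + chi_3 (all other irreducibles have multiplicity 0).

The character of a tensor product is the pointwise product (chi_3 * chi_3)(C) = chi_3(C) * chi_3(C):
  {e}: (2)*(2), {r^1, r^2}: (-1)*(-1), {s, sr, ..., sr^2}: (0)*(0)
so (chi_3 * chi_3) takes values
  {e} -> 4, {r^1, r^2} -> 1, {s, sr, ..., sr^2} -> 0.
Now take the inner product of this character with each irreducible chi from the table, <chi_3*chi_3, chi> = (1/6) sum_C |C| (chi_3*chi_3)(C) conj(chi(C)):
  <chi_3*chi_3, chi_1> = (1/6)[1*(4)*conj(1) + 2*(1)*conj(1) + 3*(0)*conj(1)]
      = (1/6)[(4) + (2) + (0)] = 6/6 = 1
  <chi_3*chi_3, chi_2> = (1/6)[1*(4)*conj(1) + 2*(1)*conj(1) + 3*(0)*conj(-1)]
      = (1/6)[(4) + (2) + (0)] = 6/6 = 1
  <chi_3*chi_3, chi_3> = (1/6)[1*(4)*conj(2) + 2*(1)*conj(-1) + 3*(0)*conj(0)]
      = (1/6)[(8) + (-2) + (0)] = 6/6 = 1
Hence the multiplicities are chi_1: 1, chi_2: 1, chi_3: 1. Dimension check: dim(chi_3)*dim(chi_3) = 2*2 = 4 and sum (mult * dim) = 1*1 + 1*1 + 1*2 = 4.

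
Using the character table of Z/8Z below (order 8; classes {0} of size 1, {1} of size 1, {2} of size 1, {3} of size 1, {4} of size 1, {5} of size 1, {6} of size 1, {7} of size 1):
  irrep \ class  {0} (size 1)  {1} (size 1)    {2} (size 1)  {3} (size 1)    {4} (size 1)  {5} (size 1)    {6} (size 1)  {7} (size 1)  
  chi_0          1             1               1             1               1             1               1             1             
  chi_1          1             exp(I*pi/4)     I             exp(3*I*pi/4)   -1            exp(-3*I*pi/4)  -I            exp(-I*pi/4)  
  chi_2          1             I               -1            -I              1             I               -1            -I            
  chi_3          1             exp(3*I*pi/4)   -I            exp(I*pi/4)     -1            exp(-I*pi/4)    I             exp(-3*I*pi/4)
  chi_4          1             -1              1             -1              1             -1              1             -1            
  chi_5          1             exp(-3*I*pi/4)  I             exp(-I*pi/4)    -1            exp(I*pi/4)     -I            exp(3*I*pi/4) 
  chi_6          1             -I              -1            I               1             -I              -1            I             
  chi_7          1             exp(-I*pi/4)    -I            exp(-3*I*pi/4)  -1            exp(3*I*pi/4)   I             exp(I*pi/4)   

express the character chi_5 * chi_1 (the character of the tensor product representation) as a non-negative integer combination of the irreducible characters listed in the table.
chi_5 tensor chi_1 = chi_6 (all other irreducibles have multiplicity 0).

Justification: The character of a tensor product is the pointwise product (chi_5 * chi_1)(C) = chi_5(C) * chi_1(C):
  {0}: (1)*(1), {1}: (exp(-3*I*pi/4))*(exp(I*pi/4)), {2}: (I)*(I), {3}: (exp(-I*pi/4))*(exp(3*I*pi/4)), {4}: (-1)*(-1), {5}: (exp(I*pi/4))*(exp(-3*I*pi/4)), {6}: (-I)*(-I), {7}: (exp(3*I*pi/4))*(exp(-I*pi/4))
so (chi_5 * chi_1) takes values
  {0} -> 1, {1} -> -I, {2} -> -1, {3} -> I, {4} -> 1, {5} -> -I, {6} -> -1, {7} -> I.
Now take the inner product of this character with each irreducible chi from the table, <chi_5*chi_1, chi> = (1/8) sum_C |C| (chi_5*chi_1)(C) conj(chi(C)):
  <chi_5*chi_1, chi_0> = (1/8)[1*(1)*conj(1) + 1*(-I)*conj(1) + 1*(-1)*conj(1) + 1*(I)*conj(1) + 1*(1)*conj(1) + 1*(-I)*conj(1) + 1*(-1)*conj(1) + 1*(I)*conj(1)]
      = (1/8)[(1) + (-I) + (-1) + (I) + (1) + (-I) + (-1) + (I)] = 0/8 = 0
  <chi_5*chi_1, chi_1> = (1/8)[1*(1)*conj(1) + 1*(-I)*conj(exp(I*pi/4)) + 1*(-1)*conj(I) + 1*(I)*conj(exp(3*I*pi/4)) + 1*(1)*conj(-1) + 1*(-I)*conj(exp(-3*I*pi/4)) + 1*(-1)*conj(-I) + 1*(I)*conj(exp(-I*pi/4))]
      = (1/8)[(1) + (-exp(I*pi/4)) + (I) + (exp(-I*pi/4)) + (-1) + (-exp(-3*I*pi/4)) + (-I) + (exp(3*I*pi/4))] = 0/8 = 0
  <chi_5*chi_1, chi_2> = (1/8)[1*(1)*conj(1) + 1*(-I)*conj(I) + 1*(-1)*conj(-1) + 1*(I)*conj(-I) + 1*(1)*conj(1) + 1*(-I)*conj(I) + 1*(-1)*conj(-1) + 1*(I)*conj(-I)]
      = (1/8)[(1) + (-1) + (1) + (-1) + (1) + (-1) + (1) + (-1)] = 0/8 = 0
  <chi_5*chi_1, chi_3> = (1/8)[1*(1)*conj(1) + 1*(-I)*conj(exp(3*I*pi/4)) + 1*(-1)*conj(-I) + 1*(I)*conj(exp(I*pi/4)) + 1*(1)*conj(-1) + 1*(-I)*conj(exp(-I*pi/4)) + 1*(-1)*conj(I) + 1*(I)*conj(exp(-3*I*pi/4))]
      = (1/8)[(1) + (-exp(-I*pi/4)) + (-I) + (exp(I*pi/4)) + (-1) + (-exp(3*I*pi/4)) + (I) + (exp(-3*I*pi/4))] = 0/8 = 0
  <chi_5*chi_1, chi_4> = (1/8)[1*(1)*conj(1) + 1*(-I)*conj(-1) + 1*(-1)*conj(1) + 1*(I)*conj(-1) + 1*(1)*conj(1) + 1*(-I)*conj(-1) + 1*(-1)*conj(1) + 1*(I)*conj(-1)]
      = (1/8)[(1) + (I) + (-1) + (-I) + (1) + (I) + (-1) + (-I)] = 0/8 = 0
  <chi_5*chi_1, chi_5> = (1/8)[1*(1)*conj(1) + 1*(-I)*conj(exp(-3*I*pi/4)) + 1*(-1)*conj(I) + 1*(I)*conj(exp(-I*pi/4)) + 1*(1)*conj(-1) + 1*(-I)*conj(exp(I*pi/4)) + 1*(-1)*conj(-I) + 1*(I)*conj(exp(3*I*pi/4))]
      = (1/8)[(1) + (-exp(-3*I*pi/4)) + (I) + (exp(3*I*pi/4)) + (-1) + (-exp(I*pi/4)) + (-I) + (exp(-I*pi/4))] = 0/8 = 0
  <chi_5*chi_1, chi_6> = (1/8)[1*(1)*conj(1) + 1*(-I)*conj(-I) + 1*(-1)*conj(-1) + 1*(I)*conj(I) + 1*(1)*conj(1) + 1*(-I)*conj(-I) + 1*(-1)*conj(-1) + 1*(I)*conj(I)]
      = (1/8)[(1) + (1) + (1) + (1) + (1) + (1) + (1) + (1)] = 8/8 = 1
  <chi_5*chi_1, chi_7> = (1/8)[1*(1)*conj(1) + 1*(-I)*conj(exp(-I*pi/4)) + 1*(-1)*conj(-I) + 1*(I)*conj(exp(-3*I*pi/4)) + 1*(1)*conj(-1) + 1*(-I)*conj(exp(3*I*pi/4)) + 1*(-1)*conj(I) + 1*(I)*conj(exp(I*pi/4))]
      = (1/8)[(1) + (-exp(3*I*pi/4)) + (-I) + (exp(-3*I*pi/4)) + (-1) + (-exp(-I*pi/4)) + (I) + (exp(I*pi/4))] = 0/8 = 0
(Exp terms are combined using exp(i*s)*conj(exp(i*t)) = exp(i*(s-t)), and sums of them are collapsed using the identity that for every m > 1 the m distinct m-th roots of unity sum to 0, e.g. 1 + exp(2*I*pi/3) + exp(-2*I*pi/3) = 0.)
Hence the multiplicities are chi_6: 1. Dimension check: dim(chi_5)*dim(chi_1) = 1*1 = 1 and sum (mult * dim) = 1*1 = 1.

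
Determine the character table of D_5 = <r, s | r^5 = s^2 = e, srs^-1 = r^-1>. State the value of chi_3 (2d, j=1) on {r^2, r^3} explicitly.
Conjugacy classes: {e} of size 1, {r^1, r^4} of size 2, {r^2, r^3} of size 2, {s, sr, ..., sr^4} of size 5.
Character table:
  irrep \ class              {e} (size 1)  {r^1, r^4} (size 2)  {r^2, r^3} (size 2)  {s, sr, ..., sr^4} (size 5)
  chi_1 (triv)               1             1                    1                    1                          
  chi_2 (sign: r->1, s->-1)  1             1                    1                    -1                         
  chi_3 (2d, j=1)            2             -1/2 + sqrt(5)/2     -sqrt(5)/2 - 1/2     0                          
  chi_4 (2d, j=2)            2             -sqrt(5)/2 - 1/2     -1/2 + sqrt(5)/2     0                          

Spot check: chi_3 (2d, j=1) on {r^2, r^3} = -sqrt(5)/2 - 1/2.

Explanation: D_5 has order 2*5 = 10 with 4 conjugacy classes, hence 4 irreducibles. Sum of squared dims 1 + 1 + 4 + 4 = 10 = |G|. Linear characters come from the abelianisation; the 2-dimensional irreps have character r^k -> 2*cos(2*pi*j*k/5), reflections -> 0.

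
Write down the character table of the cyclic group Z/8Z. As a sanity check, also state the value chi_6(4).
Character table of Z/8Z (irreps indexed chi_0,...,chi_7 with chi_k(m) = zeta_8^(k*m), zeta_8 = exp(2*pi*i/8)):
  irrep \ class  {0} (size 1)  {1} (size 1)    {2} (size 1)  {3} (size 1)    {4} (size 1)  {5} (size 1)    {6} (size 1)  {7} (size 1)  
  chi_0          1             1               1             1               1             1               1             1             
  chi_1          1             exp(I*pi/4)     I             exp(3*I*pi/4)   -1            exp(-3*I*pi/4)  -I            exp(-I*pi/4)  
  chi_2          1             I               -1            -I              1             I               -1            -I            
  chi_3          1             exp(3*I*pi/4)   -I            exp(I*pi/4)     -1            exp(-I*pi/4)    I             exp(-3*I*pi/4)
  chi_4          1             -1              1             -1              1             -1              1             -1            
  chi_5          1             exp(-3*I*pi/4)  I             exp(-I*pi/4)    -1            exp(I*pi/4)     -I            exp(3*I*pi/4) 
  chi_6          1             -I              -1            I               1             -I              -1            I             
  chi_7          1             exp(-I*pi/4)    -I            exp(-3*I*pi/4)  -1            exp(3*I*pi/4)   I             exp(I*pi/4)   

Spot check: chi_6(4) = zeta_8^(6*4) = zeta_8^24 = 1.

Details: Z/8Z is abelian, so all 8 irreducible complex representations are 1-dimensional. They are given by chi_k(m) = zeta_8^(k*m) for k = 0,...,7. Row orthogonality: sum_m chi_k(m) conj(chi_l(m)) = 8 * [k = l].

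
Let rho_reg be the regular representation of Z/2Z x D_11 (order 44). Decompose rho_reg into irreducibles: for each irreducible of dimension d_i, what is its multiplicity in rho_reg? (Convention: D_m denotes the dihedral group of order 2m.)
Each irreducible V_i of dimension d_i appears with multiplicity d_i, i.e. rho_reg = (direct sum over all irreducibles V_i) d_i V_i. The irreducible dimensions for Z/2Z x D_11 are 1, 1, 1, 1, 2, 2, 2, 2, 2, 2, 2, 2, 2, 2: 4 irreducibles of dimension 1, each with multiplicity 1; 10 irreducibles of dimension 2, each with multiplicity 2. Total dimension 4*1*1 + 10*2*2 = 44 = |G|.

Justification: General theorem: in the regular representation of a finite group G, each irreducible appears with multiplicity equal to its dimension. Check: dim(rho_reg) = sum d_i^2 = 1 + 1 + 1 + 1 + 4 + 4 + 4 + 4 + 4 + 4 + 4 + 4 + 4 + 4 = 44 = |G|.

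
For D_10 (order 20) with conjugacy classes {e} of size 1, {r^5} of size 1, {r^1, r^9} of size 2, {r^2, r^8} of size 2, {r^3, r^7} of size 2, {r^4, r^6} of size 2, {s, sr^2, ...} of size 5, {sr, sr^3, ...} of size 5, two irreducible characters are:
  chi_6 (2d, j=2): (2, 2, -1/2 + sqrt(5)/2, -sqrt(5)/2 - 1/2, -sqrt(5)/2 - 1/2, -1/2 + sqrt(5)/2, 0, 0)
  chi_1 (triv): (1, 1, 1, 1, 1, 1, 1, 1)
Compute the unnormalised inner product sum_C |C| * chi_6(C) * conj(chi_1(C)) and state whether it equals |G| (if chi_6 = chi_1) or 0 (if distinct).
Sum = 0; so <chi_6, chi_1> = 0 (distinct irreducibles are orthogonal).

Details: Compute term by term over conjugacy classes (|C| * chi_6(C) * conj(chi_1(C))):
  1*(2)*conj(1) + 1*(2)*conj(1) + 2*(-1/2 + sqrt(5)/2)*conj(1) + 2*(-sqrt(5)/2 - 1/2)*conj(1) + 2*(-sqrt(5)/2 - 1/2)*conj(1) + 2*(-1/2 + sqrt(5)/2)*conj(1) + 5*(0)*conj(1) + 5*(0)*conj(1)
  = (2) + (2) + (-1 + sqrt(5)) + (-sqrt(5) - 1) + (-sqrt(5) - 1) + (-1 + sqrt(5)) + (0) + (0)
  = 0.
Dividing by |G| = 20 gives 0/20 = 0, matching the row-orthogonality relation <chi_6, chi_1> = [chi_6 = chi_1].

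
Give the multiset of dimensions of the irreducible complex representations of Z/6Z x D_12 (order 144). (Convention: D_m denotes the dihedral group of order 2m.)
Dimensions: 1, 1, 1, 1, 1, 1, 1, 1, 1, 1, 1, 1, 1, 1, 1, 1, 1, 1, 1, 1, 1, 1, 1, 1, 2, 2, 2, 2, 2, 2, 2, 2, 2, 2, 2, 2, 2, 2, 2, 2, 2, 2, 2, 2, 2, 2, 2, 2, 2, 2, 2, 2, 2, 2

Why: There are 54 irreducibles (= number of conjugacy classes). Their dimensions d_i satisfy sum d_i^2 = |G| = 144: 1 + 1 + 1 + 1 + 1 + 1 + 1 + 1 + 1 + 1 + 1 + 1 + 1 + 1 + 1 + 1 + 1 + 1 + 1 + 1 + 1 + 1 + 1 + 1 + 4 + 4 + 4 + 4 + 4 + 4 + 4 + 4 + 4 + 4 + 4 + 4 + 4 + 4 + 4 + 4 + 4 + 4 + 4 + 4 + 4 + 4 + 4 + 4 + 4 + 4 + 4 + 4 + 4 + 4 = 144. (For the product with Z/6Z: each of the 6 1-dim characters of Z/6Z tensors with each irrep of D_12, giving 6 copies of each D_12-dimension.)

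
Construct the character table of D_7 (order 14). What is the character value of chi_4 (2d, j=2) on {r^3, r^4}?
Conjugacy classes: {e} of size 1, {r^1, r^6} of size 2, {r^2, r^5} of size 2, {r^3, r^4} of size 2, {s, sr, ..., sr^6} of size 7.
Character table:
  irrep \ class              {e} (size 1)  {r^1, r^6} (size 2)  {r^2, r^5} (size 2)  {r^3, r^4} (size 2)  {s, sr, ..., sr^6} (size 7)
  chi_1 (triv)               1             1                    1                    1                    1                          
  chi_2 (sign: r->1, s->-1)  1             1                    1                    1                    -1                         
  chi_3 (2d, j=1)            2             2*cos(2*pi/7)        -2*cos(3*pi/7)       -2*cos(pi/7)         0                          
  chi_4 (2d, j=2)            2             -2*cos(3*pi/7)       -2*cos(pi/7)         2*cos(2*pi/7)        0                          
  chi_5 (2d, j=3)            2             -2*cos(pi/7)         2*cos(2*pi/7)        -2*cos(3*pi/7)       0                          

Spot check: chi_4 (2d, j=2) on {r^3, r^4} = 2*cos(2*pi/7).

Why: D_7 has order 2*7 = 14 with 5 conjugacy classes, hence 5 irreducibles. Sum of squared dims 1 + 1 + 4 + 4 + 4 = 14 = |G|. Linear characters come from the abelianisation; the 2-dimensional irreps have character r^k -> 2*cos(2*pi*j*k/7), reflections -> 0.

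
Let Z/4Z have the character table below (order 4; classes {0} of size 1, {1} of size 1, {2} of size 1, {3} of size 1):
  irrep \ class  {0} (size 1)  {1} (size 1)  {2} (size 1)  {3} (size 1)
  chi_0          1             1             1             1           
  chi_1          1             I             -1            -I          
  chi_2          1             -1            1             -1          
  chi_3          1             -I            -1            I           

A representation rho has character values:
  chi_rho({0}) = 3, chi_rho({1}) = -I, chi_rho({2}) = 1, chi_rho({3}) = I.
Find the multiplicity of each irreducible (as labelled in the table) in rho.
Multiplicities: chi_0: 1, chi_1: 0, chi_2: 1, chi_3: 1.

Explanation: Use <chi_rho, chi> = (1/|G|) sum_C |C| * chi_rho(C) * conj(chi(C)) with |G| = 4 for each irreducible chi in the table:
  <chi_rho, chi_0> = (1/4)[1*(3)*conj(1) + 1*(-I)*conj(1) + 1*(1)*conj(1) + 1*(I)*conj(1)]
      = (1/4)[(3) + (-I) + (1) + (I)] = 4/4 = 1
  <chi_rho, chi_1> = (1/4)[1*(3)*conj(1) + 1*(-I)*conj(I) + 1*(1)*conj(-1) + 1*(I)*conj(-I)]
      = (1/4)[(3) + (-1) + (-1) + (-1)] = 0/4 = 0
  <chi_rho, chi_2> = (1/4)[1*(3)*conj(1) + 1*(-I)*conj(-1) + 1*(1)*conj(1) + 1*(I)*conj(-1)]
      = (1/4)[(3) + (I) + (1) + (-I)] = 4/4 = 1
  <chi_rho, chi_3> = (1/4)[1*(3)*conj(1) + 1*(-I)*conj(-I) + 1*(1)*conj(-1) + 1*(I)*conj(I)]
      = (1/4)[(3) + (1) + (-1) + (1)] = 4/4 = 1
(Exp terms are combined using exp(i*s)*conj(exp(i*t)) = exp(i*(s-t)), and sums of them are collapsed using the identity that for every m > 1 the m distinct m-th roots of unity sum to 0, e.g. 1 + exp(2*I*pi/3) + exp(-2*I*pi/3) = 0.)
Dimension check: dim(rho) = sum (mult * dim) = 1*1 + 0*1 + 1*1 + 1*1 = 3 = chi_rho(e) = 3.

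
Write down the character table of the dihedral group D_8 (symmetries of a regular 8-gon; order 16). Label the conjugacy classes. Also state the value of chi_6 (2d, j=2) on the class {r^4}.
Conjugacy classes: {e} of size 1, {r^4} of size 1, {r^1, r^7} of size 2, {r^2, r^6} of size 2, {r^3, r^5} of size 2, {s, sr^2, ...} of size 4, {sr, sr^3, ...} of size 4.
Character table:
  irrep \ class              {e} (size 1)  {r^4} (size 1)  {r^1, r^7} (size 2)  {r^2, r^6} (size 2)  {r^3, r^5} (size 2)  {s, sr^2, ...} (size 4)  {sr, sr^3, ...} (size 4)
  chi_1 (triv)               1             1               1                    1                    1                    1                        1                       
  chi_2 (sign: r->1, s->-1)  1             1               1                    1                    1                    -1                       -1                      
  chi_3 (r->-1, s->1)        1             1               -1                   1                    -1                   1                        -1                      
  chi_4 (r->-1, s->-1)       1             1               -1                   1                    -1                   -1                       1                       
  chi_5 (2d, j=1)            2             -2              sqrt(2)              0                    -sqrt(2)             0                        0                       
  chi_6 (2d, j=2)            2             2               0                    -2                   0                    0                        0                       
  chi_7 (2d, j=3)            2             -2              -sqrt(2)             0                    sqrt(2)              0                        0                       

Spot check: chi_6 (2d, j=2) on {r^4} = 2.

Derivation: D_8 has order 2*8 = 16 with 7 conjugacy classes, hence 7 irreducibles. Sum of squared dims 1 + 1 + 1 + 1 + 4 + 4 + 4 = 16 = |G|. Linear characters come from the abelianisation; the 2-dimensional irreps have character r^k -> 2*cos(2*pi*j*k/8), reflections -> 0.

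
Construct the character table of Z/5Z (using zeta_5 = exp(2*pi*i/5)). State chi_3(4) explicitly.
Character table of Z/5Z (irreps indexed chi_0,...,chi_4 with chi_k(m) = zeta_5^(k*m), zeta_5 = exp(2*pi*i/5)):
  irrep \ class  {0} (size 1)  {1} (size 1)    {2} (size 1)    {3} (size 1)    {4} (size 1)  
  chi_0          1             1               1               1               1             
  chi_1          1             exp(2*I*pi/5)   exp(4*I*pi/5)   exp(-4*I*pi/5)  exp(-2*I*pi/5)
  chi_2          1             exp(4*I*pi/5)   exp(-2*I*pi/5)  exp(2*I*pi/5)   exp(-4*I*pi/5)
  chi_3          1             exp(-4*I*pi/5)  exp(2*I*pi/5)   exp(-2*I*pi/5)  exp(4*I*pi/5) 
  chi_4          1             exp(-2*I*pi/5)  exp(-4*I*pi/5)  exp(4*I*pi/5)   exp(2*I*pi/5) 

Spot check: chi_3(4) = zeta_5^(3*4) = zeta_5^12 = exp(4*I*pi/5).

Derivation: Z/5Z is abelian, so all 5 irreducible complex representations are 1-dimensional. They are given by chi_k(m) = zeta_5^(k*m) for k = 0,...,4. Row orthogonality: sum_m chi_k(m) conj(chi_l(m)) = 5 * [k = l].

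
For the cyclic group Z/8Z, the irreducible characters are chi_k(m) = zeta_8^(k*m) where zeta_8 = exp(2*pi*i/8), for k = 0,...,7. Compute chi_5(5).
chi_5(5) = zeta_8^25 = exp(I*pi/4)

Reasoning: chi_5(5) = zeta_8^(5*5) = zeta_8^25. Since zeta_8^8 = 1, this equals zeta_8^1 = exp(2*pi*i*1/8) = exp(I*pi/4).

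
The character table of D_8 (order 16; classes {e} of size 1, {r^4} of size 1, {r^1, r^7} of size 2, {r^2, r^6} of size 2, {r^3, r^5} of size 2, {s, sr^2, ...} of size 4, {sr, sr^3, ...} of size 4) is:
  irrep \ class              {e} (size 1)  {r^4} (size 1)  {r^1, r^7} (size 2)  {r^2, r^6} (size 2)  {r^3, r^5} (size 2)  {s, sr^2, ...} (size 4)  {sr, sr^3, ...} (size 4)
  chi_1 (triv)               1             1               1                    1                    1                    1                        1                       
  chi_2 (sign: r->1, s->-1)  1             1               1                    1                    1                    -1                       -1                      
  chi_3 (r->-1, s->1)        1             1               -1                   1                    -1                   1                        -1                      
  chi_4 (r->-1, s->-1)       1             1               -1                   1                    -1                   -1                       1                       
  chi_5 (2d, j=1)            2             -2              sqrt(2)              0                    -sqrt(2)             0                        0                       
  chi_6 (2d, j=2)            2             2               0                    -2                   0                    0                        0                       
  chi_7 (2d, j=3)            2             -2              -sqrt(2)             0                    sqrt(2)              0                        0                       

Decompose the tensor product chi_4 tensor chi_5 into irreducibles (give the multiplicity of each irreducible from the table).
chi_4 tensor chi_5 = chi_7 (all other irreducibles have multiplicity 0).

The character of a tensor product is the pointwise product (chi_4 * chi_5)(C) = chi_4(C) * chi_5(C):
  {e}: (1)*(2), {r^4}: (1)*(-2), {r^1, r^7}: (-1)*(sqrt(2)), {r^2, r^6}: (1)*(0), {r^3, r^5}: (-1)*(-sqrt(2)), {s, sr^2, ...}: (-1)*(0), {sr, sr^3, ...}: (1)*(0)
so (chi_4 * chi_5) takes values
  {e} -> 2, {r^4} -> -2, {r^1, r^7} -> -sqrt(2), {r^2, r^6} -> 0, {r^3, r^5} -> sqrt(2), {s, sr^2, ...} -> 0, {sr, sr^3, ...} -> 0.
Now take the inner product of this character with each irreducible chi from the table, <chi_4*chi_5, chi> = (1/16) sum_C |C| (chi_4*chi_5)(C) conj(chi(C)):
  <chi_4*chi_5, chi_1> = (1/16)[1*(2)*conj(1) + 1*(-2)*conj(1) + 2*(-sqrt(2))*conj(1) + 2*(0)*conj(1) + 2*(sqrt(2))*conj(1) + 4*(0)*conj(1) + 4*(0)*conj(1)]
      = (1/16)[(2) + (-2) + (-2*sqrt(2)) + (0) + (2*sqrt(2)) + (0) + (0)] = 0/16 = 0
  <chi_4*chi_5, chi_2> = (1/16)[1*(2)*conj(1) + 1*(-2)*conj(1) + 2*(-sqrt(2))*conj(1) + 2*(0)*conj(1) + 2*(sqrt(2))*conj(1) + 4*(0)*conj(-1) + 4*(0)*conj(-1)]
      = (1/16)[(2) + (-2) + (-2*sqrt(2)) + (0) + (2*sqrt(2)) + (0) + (0)] = 0/16 = 0
  <chi_4*chi_5, chi_3> = (1/16)[1*(2)*conj(1) + 1*(-2)*conj(1) + 2*(-sqrt(2))*conj(-1) + 2*(0)*conj(1) + 2*(sqrt(2))*conj(-1) + 4*(0)*conj(1) + 4*(0)*conj(-1)]
      = (1/16)[(2) + (-2) + (2*sqrt(2)) + (0) + (-2*sqrt(2)) + (0) + (0)] = 0/16 = 0
  <chi_4*chi_5, chi_4> = (1/16)[1*(2)*conj(1) + 1*(-2)*conj(1) + 2*(-sqrt(2))*conj(-1) + 2*(0)*conj(1) + 2*(sqrt(2))*conj(-1) + 4*(0)*conj(-1) + 4*(0)*conj(1)]
      = (1/16)[(2) + (-2) + (2*sqrt(2)) + (0) + (-2*sqrt(2)) + (0) + (0)] = 0/16 = 0
  <chi_4*chi_5, chi_5> = (1/16)[1*(2)*conj(2) + 1*(-2)*conj(-2) + 2*(-sqrt(2))*conj(sqrt(2)) + 2*(0)*conj(0) + 2*(sqrt(2))*conj(-sqrt(2)) + 4*(0)*conj(0) + 4*(0)*conj(0)]
      = (1/16)[(4) + (4) + (-4) + (0) + (-4) + (0) + (0)] = 0/16 = 0
  <chi_4*chi_5, chi_6> = (1/16)[1*(2)*conj(2) + 1*(-2)*conj(2) + 2*(-sqrt(2))*conj(0) + 2*(0)*conj(-2) + 2*(sqrt(2))*conj(0) + 4*(0)*conj(0) + 4*(0)*conj(0)]
      = (1/16)[(4) + (-4) + (0) + (0) + (0) + (0) + (0)] = 0/16 = 0
  <chi_4*chi_5, chi_7> = (1/16)[1*(2)*conj(2) + 1*(-2)*conj(-2) + 2*(-sqrt(2))*conj(-sqrt(2)) + 2*(0)*conj(0) + 2*(sqrt(2))*conj(sqrt(2)) + 4*(0)*conj(0) + 4*(0)*conj(0)]
      = (1/16)[(4) + (4) + (4) + (0) + (4) + (0) + (0)] = 16/16 = 1
Hence the multiplicities are chi_7: 1. Dimension check: dim(chi_4)*dim(chi_5) = 1*2 = 2 and sum (mult * dim) = 1*2 = 2.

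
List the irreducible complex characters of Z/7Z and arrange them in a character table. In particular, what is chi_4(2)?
Character table of Z/7Z (irreps indexed chi_0,...,chi_6 with chi_k(m) = zeta_7^(k*m), zeta_7 = exp(2*pi*i/7)):
  irrep \ class  {0} (size 1)  {1} (size 1)    {2} (size 1)    {3} (size 1)    {4} (size 1)    {5} (size 1)    {6} (size 1)  
  chi_0          1             1               1               1               1               1               1             
  chi_1          1             exp(2*I*pi/7)   exp(4*I*pi/7)   exp(6*I*pi/7)   exp(-6*I*pi/7)  exp(-4*I*pi/7)  exp(-2*I*pi/7)
  chi_2          1             exp(4*I*pi/7)   exp(-6*I*pi/7)  exp(-2*I*pi/7)  exp(2*I*pi/7)   exp(6*I*pi/7)   exp(-4*I*pi/7)
  chi_3          1             exp(6*I*pi/7)   exp(-2*I*pi/7)  exp(4*I*pi/7)   exp(-4*I*pi/7)  exp(2*I*pi/7)   exp(-6*I*pi/7)
  chi_4          1             exp(-6*I*pi/7)  exp(2*I*pi/7)   exp(-4*I*pi/7)  exp(4*I*pi/7)   exp(-2*I*pi/7)  exp(6*I*pi/7) 
  chi_5          1             exp(-4*I*pi/7)  exp(6*I*pi/7)   exp(2*I*pi/7)   exp(-2*I*pi/7)  exp(-6*I*pi/7)  exp(4*I*pi/7) 
  chi_6          1             exp(-2*I*pi/7)  exp(-4*I*pi/7)  exp(-6*I*pi/7)  exp(6*I*pi/7)   exp(4*I*pi/7)   exp(2*I*pi/7) 

Spot check: chi_4(2) = zeta_7^(4*2) = zeta_7^8 = exp(2*I*pi/7).

Why: Z/7Z is abelian, so all 7 irreducible complex representations are 1-dimensional. They are given by chi_k(m) = zeta_7^(k*m) for k = 0,...,6. Row orthogonality: sum_m chi_k(m) conj(chi_l(m)) = 7 * [k = l].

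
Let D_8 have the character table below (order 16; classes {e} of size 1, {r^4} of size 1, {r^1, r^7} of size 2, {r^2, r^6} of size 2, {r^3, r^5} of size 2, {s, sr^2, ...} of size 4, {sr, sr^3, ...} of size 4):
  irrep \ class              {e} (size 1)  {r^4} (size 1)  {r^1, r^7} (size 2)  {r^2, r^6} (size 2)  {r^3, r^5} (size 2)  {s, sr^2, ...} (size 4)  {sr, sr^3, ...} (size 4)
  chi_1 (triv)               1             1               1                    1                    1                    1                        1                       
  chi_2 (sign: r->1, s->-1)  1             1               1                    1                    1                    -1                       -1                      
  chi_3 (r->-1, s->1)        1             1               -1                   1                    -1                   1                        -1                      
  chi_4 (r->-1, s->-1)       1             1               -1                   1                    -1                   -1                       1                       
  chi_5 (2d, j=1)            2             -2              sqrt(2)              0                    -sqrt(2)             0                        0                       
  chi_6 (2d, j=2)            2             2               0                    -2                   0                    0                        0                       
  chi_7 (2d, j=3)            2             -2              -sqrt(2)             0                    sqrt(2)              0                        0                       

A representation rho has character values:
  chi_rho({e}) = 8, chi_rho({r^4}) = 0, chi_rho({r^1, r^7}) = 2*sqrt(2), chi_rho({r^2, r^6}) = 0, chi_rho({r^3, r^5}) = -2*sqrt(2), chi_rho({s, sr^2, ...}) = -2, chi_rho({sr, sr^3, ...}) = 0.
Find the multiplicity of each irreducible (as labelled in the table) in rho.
Multiplicities: chi_1: 0, chi_2: 1, chi_3: 0, chi_4: 1, chi_5: 2, chi_6: 1, chi_7: 0.

Justification: Use <chi_rho, chi> = (1/|G|) sum_C |C| * chi_rho(C) * conj(chi(C)) with |G| = 16 for each irreducible chi in the table:
  <chi_rho, chi_1> = (1/16)[1*(8)*conj(1) + 1*(0)*conj(1) + 2*(2*sqrt(2))*conj(1) + 2*(0)*conj(1) + 2*(-2*sqrt(2))*conj(1) + 4*(-2)*conj(1) + 4*(0)*conj(1)]
      = (1/16)[(8) + (0) + (4*sqrt(2)) + (0) + (-4*sqrt(2)) + (-8) + (0)] = 0/16 = 0
  <chi_rho, chi_2> = (1/16)[1*(8)*conj(1) + 1*(0)*conj(1) + 2*(2*sqrt(2))*conj(1) + 2*(0)*conj(1) + 2*(-2*sqrt(2))*conj(1) + 4*(-2)*conj(-1) + 4*(0)*conj(-1)]
      = (1/16)[(8) + (0) + (4*sqrt(2)) + (0) + (-4*sqrt(2)) + (8) + (0)] = 16/16 = 1
  <chi_rho, chi_3> = (1/16)[1*(8)*conj(1) + 1*(0)*conj(1) + 2*(2*sqrt(2))*conj(-1) + 2*(0)*conj(1) + 2*(-2*sqrt(2))*conj(-1) + 4*(-2)*conj(1) + 4*(0)*conj(-1)]
      = (1/16)[(8) + (0) + (-4*sqrt(2)) + (0) + (4*sqrt(2)) + (-8) + (0)] = 0/16 = 0
  <chi_rho, chi_4> = (1/16)[1*(8)*conj(1) + 1*(0)*conj(1) + 2*(2*sqrt(2))*conj(-1) + 2*(0)*conj(1) + 2*(-2*sqrt(2))*conj(-1) + 4*(-2)*conj(-1) + 4*(0)*conj(1)]
      = (1/16)[(8) + (0) + (-4*sqrt(2)) + (0) + (4*sqrt(2)) + (8) + (0)] = 16/16 = 1
  <chi_rho, chi_5> = (1/16)[1*(8)*conj(2) + 1*(0)*conj(-2) + 2*(2*sqrt(2))*conj(sqrt(2)) + 2*(0)*conj(0) + 2*(-2*sqrt(2))*conj(-sqrt(2)) + 4*(-2)*conj(0) + 4*(0)*conj(0)]
      = (1/16)[(16) + (0) + (8) + (0) + (8) + (0) + (0)] = 32/16 = 2
  <chi_rho, chi_6> = (1/16)[1*(8)*conj(2) + 1*(0)*conj(2) + 2*(2*sqrt(2))*conj(0) + 2*(0)*conj(-2) + 2*(-2*sqrt(2))*conj(0) + 4*(-2)*conj(0) + 4*(0)*conj(0)]
      = (1/16)[(16) + (0) + (0) + (0) + (0) + (0) + (0)] = 16/16 = 1
  <chi_rho, chi_7> = (1/16)[1*(8)*conj(2) + 1*(0)*conj(-2) + 2*(2*sqrt(2))*conj(-sqrt(2)) + 2*(0)*conj(0) + 2*(-2*sqrt(2))*conj(sqrt(2)) + 4*(-2)*conj(0) + 4*(0)*conj(0)]
      = (1/16)[(16) + (0) + (-8) + (0) + (-8) + (0) + (0)] = 0/16 = 0
Dimension check: dim(rho) = sum (mult * dim) = 0*1 + 1*1 + 0*1 + 1*1 + 2*2 + 1*2 + 0*2 = 8 = chi_rho(e) = 8.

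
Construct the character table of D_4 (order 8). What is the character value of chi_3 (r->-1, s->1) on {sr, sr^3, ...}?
Conjugacy classes: {e} of size 1, {r^2} of size 1, {r^1, r^3} of size 2, {s, sr^2, ...} of size 2, {sr, sr^3, ...} of size 2.
Character table:
  irrep \ class              {e} (size 1)  {r^2} (size 1)  {r^1, r^3} (size 2)  {s, sr^2, ...} (size 2)  {sr, sr^3, ...} (size 2)
  chi_1 (triv)               1             1               1                    1                        1                       
  chi_2 (sign: r->1, s->-1)  1             1               1                    -1                       -1                      
  chi_3 (r->-1, s->1)        1             1               -1                   1                        -1                      
  chi_4 (r->-1, s->-1)       1             1               -1                   -1                       1                       
  chi_5 (2d, j=1)            2             -2              0                    0                        0                       

Spot check: chi_3 (r->-1, s->1) on {sr, sr^3, ...} = -1.

Justification: D_4 has order 2*4 = 8 with 5 conjugacy classes, hence 5 irreducibles. Sum of squared dims 1 + 1 + 1 + 1 + 4 = 8 = |G|. Linear characters come from the abelianisation; the 2-dimensional irreps have character r^k -> 2*cos(2*pi*j*k/4), reflections -> 0.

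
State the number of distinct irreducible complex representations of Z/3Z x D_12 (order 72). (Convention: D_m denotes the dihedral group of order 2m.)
27

Why: The number of irreducible complex representations of a finite group equals its number of conjugacy classes. For a direct product, #classes(G x H) = #classes(G) * #classes(H). Z/3Z has 3 classes (abelian), D_12 has 9 classes, so 3 * 9 = 27, so Z/3Z x D_12 (order 72) has exactly 27 irreducible complex representations.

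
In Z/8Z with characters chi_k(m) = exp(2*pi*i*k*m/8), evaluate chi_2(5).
chi_2(5) = zeta_8^10 = I

Derivation: chi_2(5) = zeta_8^(2*5) = zeta_8^10. Since zeta_8^8 = 1, this equals zeta_8^2 = exp(2*pi*i*2/8) = I.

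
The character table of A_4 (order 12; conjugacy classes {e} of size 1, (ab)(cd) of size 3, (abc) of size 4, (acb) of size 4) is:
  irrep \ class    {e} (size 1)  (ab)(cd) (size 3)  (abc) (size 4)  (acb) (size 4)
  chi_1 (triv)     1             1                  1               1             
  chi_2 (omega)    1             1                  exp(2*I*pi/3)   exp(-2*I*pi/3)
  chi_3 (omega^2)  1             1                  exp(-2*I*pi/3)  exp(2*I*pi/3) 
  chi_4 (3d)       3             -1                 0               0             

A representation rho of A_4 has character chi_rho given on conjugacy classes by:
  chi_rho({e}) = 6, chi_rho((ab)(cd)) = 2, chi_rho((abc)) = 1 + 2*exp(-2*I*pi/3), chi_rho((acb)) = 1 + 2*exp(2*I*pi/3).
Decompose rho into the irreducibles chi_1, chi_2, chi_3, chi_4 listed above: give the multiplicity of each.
Multiplicities: chi_1: 1, chi_2: 0, chi_3: 2, chi_4: 1.

Use <chi_rho, chi> = (1/|G|) sum_C |C| * chi_rho(C) * conj(chi(C)) with |G| = 12 for each irreducible chi in the table:
  <chi_rho, chi_1> = (1/12)[1*(6)*conj(1) + 3*(2)*conj(1) + 4*(1 + 2*exp(-2*I*pi/3))*conj(1) + 4*(1 + 2*exp(2*I*pi/3))*conj(1)]
      = (1/12)[(6) + (6) + (4 + 8*exp(-2*I*pi/3)) + (4 + 8*exp(2*I*pi/3))] = 12/12 = 1
  <chi_rho, chi_2> = (1/12)[1*(6)*conj(1) + 3*(2)*conj(1) + 4*(1 + 2*exp(-2*I*pi/3))*conj(exp(2*I*pi/3)) + 4*(1 + 2*exp(2*I*pi/3))*conj(exp(-2*I*pi/3))]
      = (1/12)[(6) + (6) + (4*exp(-2*I*pi/3) + 8*exp(2*I*pi/3)) + (8*exp(-2*I*pi/3) + 4*exp(2*I*pi/3))] = 0/12 = 0
  <chi_rho, chi_3> = (1/12)[1*(6)*conj(1) + 3*(2)*conj(1) + 4*(1 + 2*exp(-2*I*pi/3))*conj(exp(-2*I*pi/3)) + 4*(1 + 2*exp(2*I*pi/3))*conj(exp(2*I*pi/3))]
      = (1/12)[(6) + (6) + (8 + 4*exp(2*I*pi/3)) + (8 + 4*exp(-2*I*pi/3))] = 24/12 = 2
  <chi_rho, chi_4> = (1/12)[1*(6)*conj(3) + 3*(2)*conj(-1) + 4*(1 + 2*exp(-2*I*pi/3))*conj(0) + 4*(1 + 2*exp(2*I*pi/3))*conj(0)]
      = (1/12)[(18) + (-6) + (0) + (0)] = 12/12 = 1
(Exp terms are combined using exp(i*s)*conj(exp(i*t)) = exp(i*(s-t)), and sums of them are collapsed using the identity that for every m > 1 the m distinct m-th roots of unity sum to 0, e.g. 1 + exp(2*I*pi/3) + exp(-2*I*pi/3) = 0.)
Dimension check: dim(rho) = sum (mult * dim) = 1*1 + 0*1 + 2*1 + 1*3 = 6 = chi_rho(e) = 6.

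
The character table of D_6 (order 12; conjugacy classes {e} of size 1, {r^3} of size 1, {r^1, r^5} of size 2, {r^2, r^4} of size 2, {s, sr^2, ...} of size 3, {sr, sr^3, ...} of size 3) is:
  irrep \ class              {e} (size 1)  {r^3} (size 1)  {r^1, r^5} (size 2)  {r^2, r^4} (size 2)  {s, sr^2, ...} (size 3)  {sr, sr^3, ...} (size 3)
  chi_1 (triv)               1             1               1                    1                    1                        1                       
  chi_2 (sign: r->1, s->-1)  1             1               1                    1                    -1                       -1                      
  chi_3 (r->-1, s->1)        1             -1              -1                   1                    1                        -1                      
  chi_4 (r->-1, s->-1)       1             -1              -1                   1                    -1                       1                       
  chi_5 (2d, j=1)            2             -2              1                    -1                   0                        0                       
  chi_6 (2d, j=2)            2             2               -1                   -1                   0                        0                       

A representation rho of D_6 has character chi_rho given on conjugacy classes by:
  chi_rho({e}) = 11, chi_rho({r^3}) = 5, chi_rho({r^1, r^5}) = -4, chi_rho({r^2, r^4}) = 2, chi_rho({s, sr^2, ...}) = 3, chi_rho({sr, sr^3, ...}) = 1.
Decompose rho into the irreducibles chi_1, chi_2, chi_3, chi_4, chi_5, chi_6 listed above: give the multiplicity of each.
Multiplicities: chi_1: 2, chi_2: 0, chi_3: 2, chi_4: 1, chi_5: 0, chi_6: 3.

Argument: Use <chi_rho, chi> = (1/|G|) sum_C |C| * chi_rho(C) * conj(chi(C)) with |G| = 12 for each irreducible chi in the table:
  <chi_rho, chi_1> = (1/12)[1*(11)*conj(1) + 1*(5)*conj(1) + 2*(-4)*conj(1) + 2*(2)*conj(1) + 3*(3)*conj(1) + 3*(1)*conj(1)]
      = (1/12)[(11) + (5) + (-8) + (4) + (9) + (3)] = 24/12 = 2
  <chi_rho, chi_2> = (1/12)[1*(11)*conj(1) + 1*(5)*conj(1) + 2*(-4)*conj(1) + 2*(2)*conj(1) + 3*(3)*conj(-1) + 3*(1)*conj(-1)]
      = (1/12)[(11) + (5) + (-8) + (4) + (-9) + (-3)] = 0/12 = 0
  <chi_rho, chi_3> = (1/12)[1*(11)*conj(1) + 1*(5)*conj(-1) + 2*(-4)*conj(-1) + 2*(2)*conj(1) + 3*(3)*conj(1) + 3*(1)*conj(-1)]
      = (1/12)[(11) + (-5) + (8) + (4) + (9) + (-3)] = 24/12 = 2
  <chi_rho, chi_4> = (1/12)[1*(11)*conj(1) + 1*(5)*conj(-1) + 2*(-4)*conj(-1) + 2*(2)*conj(1) + 3*(3)*conj(-1) + 3*(1)*conj(1)]
      = (1/12)[(11) + (-5) + (8) + (4) + (-9) + (3)] = 12/12 = 1
  <chi_rho, chi_5> = (1/12)[1*(11)*conj(2) + 1*(5)*conj(-2) + 2*(-4)*conj(1) + 2*(2)*conj(-1) + 3*(3)*conj(0) + 3*(1)*conj(0)]
      = (1/12)[(22) + (-10) + (-8) + (-4) + (0) + (0)] = 0/12 = 0
  <chi_rho, chi_6> = (1/12)[1*(11)*conj(2) + 1*(5)*conj(2) + 2*(-4)*conj(-1) + 2*(2)*conj(-1) + 3*(3)*conj(0) + 3*(1)*conj(0)]
      = (1/12)[(22) + (10) + (8) + (-4) + (0) + (0)] = 36/12 = 3
Dimension check: dim(rho) = sum (mult * dim) = 2*1 + 0*1 + 2*1 + 1*1 + 0*2 + 3*2 = 11 = chi_rho(e) = 11.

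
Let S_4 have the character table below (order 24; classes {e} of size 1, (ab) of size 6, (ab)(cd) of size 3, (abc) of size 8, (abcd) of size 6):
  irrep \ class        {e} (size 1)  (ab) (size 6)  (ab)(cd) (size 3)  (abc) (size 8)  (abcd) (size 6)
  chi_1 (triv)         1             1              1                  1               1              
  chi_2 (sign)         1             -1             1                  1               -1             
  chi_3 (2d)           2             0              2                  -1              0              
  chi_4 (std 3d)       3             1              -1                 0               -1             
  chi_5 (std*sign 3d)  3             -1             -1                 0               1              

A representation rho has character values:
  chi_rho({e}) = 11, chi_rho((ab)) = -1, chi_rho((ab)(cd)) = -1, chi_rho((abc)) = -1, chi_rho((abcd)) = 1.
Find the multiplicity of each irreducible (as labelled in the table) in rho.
Multiplicities: chi_1: 0, chi_2: 0, chi_3: 1, chi_4: 1, chi_5: 2.

Reasoning: Use <chi_rho, chi> = (1/|G|) sum_C |C| * chi_rho(C) * conj(chi(C)) with |G| = 24 for each irreducible chi in the table:
  <chi_rho, chi_1> = (1/24)[1*(11)*conj(1) + 6*(-1)*conj(1) + 3*(-1)*conj(1) + 8*(-1)*conj(1) + 6*(1)*conj(1)]
      = (1/24)[(11) + (-6) + (-3) + (-8) + (6)] = 0/24 = 0
  <chi_rho, chi_2> = (1/24)[1*(11)*conj(1) + 6*(-1)*conj(-1) + 3*(-1)*conj(1) + 8*(-1)*conj(1) + 6*(1)*conj(-1)]
      = (1/24)[(11) + (6) + (-3) + (-8) + (-6)] = 0/24 = 0
  <chi_rho, chi_3> = (1/24)[1*(11)*conj(2) + 6*(-1)*conj(0) + 3*(-1)*conj(2) + 8*(-1)*conj(-1) + 6*(1)*conj(0)]
      = (1/24)[(22) + (0) + (-6) + (8) + (0)] = 24/24 = 1
  <chi_rho, chi_4> = (1/24)[1*(11)*conj(3) + 6*(-1)*conj(1) + 3*(-1)*conj(-1) + 8*(-1)*conj(0) + 6*(1)*conj(-1)]
      = (1/24)[(33) + (-6) + (3) + (0) + (-6)] = 24/24 = 1
  <chi_rho, chi_5> = (1/24)[1*(11)*conj(3) + 6*(-1)*conj(-1) + 3*(-1)*conj(-1) + 8*(-1)*conj(0) + 6*(1)*conj(1)]
      = (1/24)[(33) + (6) + (3) + (0) + (6)] = 48/24 = 2
Dimension check: dim(rho) = sum (mult * dim) = 0*1 + 0*1 + 1*2 + 1*3 + 2*3 = 11 = chi_rho(e) = 11.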